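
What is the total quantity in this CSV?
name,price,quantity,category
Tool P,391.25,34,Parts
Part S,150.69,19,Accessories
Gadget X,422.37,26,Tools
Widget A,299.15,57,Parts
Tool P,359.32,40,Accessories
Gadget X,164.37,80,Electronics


Computing total quantity:
Values: [34, 19, 26, 57, 40, 80]
Sum = 256

256


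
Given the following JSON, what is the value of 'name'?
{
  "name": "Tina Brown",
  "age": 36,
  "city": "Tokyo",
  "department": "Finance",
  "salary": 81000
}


Looking up field 'name'
Value: Tina Brown

Tina Brown


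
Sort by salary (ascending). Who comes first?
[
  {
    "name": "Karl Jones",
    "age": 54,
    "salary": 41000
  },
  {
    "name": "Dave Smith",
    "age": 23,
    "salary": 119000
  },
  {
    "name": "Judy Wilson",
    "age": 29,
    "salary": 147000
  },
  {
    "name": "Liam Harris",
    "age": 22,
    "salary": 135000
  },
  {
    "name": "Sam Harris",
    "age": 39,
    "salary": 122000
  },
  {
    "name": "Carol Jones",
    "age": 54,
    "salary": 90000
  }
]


Sort by: salary (ascending)

Sorted order:
  1. Karl Jones (salary = 41000)
  2. Carol Jones (salary = 90000)
  3. Dave Smith (salary = 119000)
  4. Sam Harris (salary = 122000)
  5. Liam Harris (salary = 135000)
  6. Judy Wilson (salary = 147000)

First: Karl Jones

Karl Jones


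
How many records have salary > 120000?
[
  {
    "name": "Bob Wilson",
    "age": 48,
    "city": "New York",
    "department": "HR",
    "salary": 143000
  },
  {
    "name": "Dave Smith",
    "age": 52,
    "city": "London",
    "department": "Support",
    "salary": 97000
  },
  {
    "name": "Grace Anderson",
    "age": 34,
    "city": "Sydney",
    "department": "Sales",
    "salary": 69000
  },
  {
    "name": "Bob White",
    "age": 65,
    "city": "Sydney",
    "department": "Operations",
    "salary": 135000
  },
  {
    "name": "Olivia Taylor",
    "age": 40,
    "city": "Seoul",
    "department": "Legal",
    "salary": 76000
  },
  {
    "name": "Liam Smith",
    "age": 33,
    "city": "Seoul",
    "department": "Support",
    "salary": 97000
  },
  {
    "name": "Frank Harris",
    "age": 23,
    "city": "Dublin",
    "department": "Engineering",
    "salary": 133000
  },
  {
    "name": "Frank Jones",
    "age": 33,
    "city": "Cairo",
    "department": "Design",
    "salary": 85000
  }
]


Data: 8 records
Condition: salary > 120000

Checking each record:
  Bob Wilson: 143000 MATCH
  Dave Smith: 97000
  Grace Anderson: 69000
  Bob White: 135000 MATCH
  Olivia Taylor: 76000
  Liam Smith: 97000
  Frank Harris: 133000 MATCH
  Frank Jones: 85000

Count: 3

3


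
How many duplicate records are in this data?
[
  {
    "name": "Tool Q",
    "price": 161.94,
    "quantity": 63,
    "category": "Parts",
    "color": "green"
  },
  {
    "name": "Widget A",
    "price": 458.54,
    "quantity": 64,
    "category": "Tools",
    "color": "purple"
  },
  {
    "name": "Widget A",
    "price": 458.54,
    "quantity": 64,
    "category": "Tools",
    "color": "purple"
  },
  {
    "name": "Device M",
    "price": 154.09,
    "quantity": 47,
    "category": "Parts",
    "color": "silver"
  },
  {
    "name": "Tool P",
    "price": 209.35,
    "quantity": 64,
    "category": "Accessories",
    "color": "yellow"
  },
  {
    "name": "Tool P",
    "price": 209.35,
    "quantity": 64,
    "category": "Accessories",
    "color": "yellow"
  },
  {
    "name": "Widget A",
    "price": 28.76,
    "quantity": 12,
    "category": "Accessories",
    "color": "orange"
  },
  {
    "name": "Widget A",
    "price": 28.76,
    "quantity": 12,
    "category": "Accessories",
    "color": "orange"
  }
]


Checking 8 records for duplicates:

  Row 1: Tool Q ($161.94, qty 63)
  Row 2: Widget A ($458.54, qty 64)
  Row 3: Widget A ($458.54, qty 64) <-- DUPLICATE
  Row 4: Device M ($154.09, qty 47)
  Row 5: Tool P ($209.35, qty 64)
  Row 6: Tool P ($209.35, qty 64) <-- DUPLICATE
  Row 7: Widget A ($28.76, qty 12)
  Row 8: Widget A ($28.76, qty 12) <-- DUPLICATE

Duplicates found: 3
Unique records: 5

3 duplicates, 5 unique


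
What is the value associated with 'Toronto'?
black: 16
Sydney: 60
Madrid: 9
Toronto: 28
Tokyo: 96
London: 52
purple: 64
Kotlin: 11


Looking up key 'Toronto'
Value: 28

28


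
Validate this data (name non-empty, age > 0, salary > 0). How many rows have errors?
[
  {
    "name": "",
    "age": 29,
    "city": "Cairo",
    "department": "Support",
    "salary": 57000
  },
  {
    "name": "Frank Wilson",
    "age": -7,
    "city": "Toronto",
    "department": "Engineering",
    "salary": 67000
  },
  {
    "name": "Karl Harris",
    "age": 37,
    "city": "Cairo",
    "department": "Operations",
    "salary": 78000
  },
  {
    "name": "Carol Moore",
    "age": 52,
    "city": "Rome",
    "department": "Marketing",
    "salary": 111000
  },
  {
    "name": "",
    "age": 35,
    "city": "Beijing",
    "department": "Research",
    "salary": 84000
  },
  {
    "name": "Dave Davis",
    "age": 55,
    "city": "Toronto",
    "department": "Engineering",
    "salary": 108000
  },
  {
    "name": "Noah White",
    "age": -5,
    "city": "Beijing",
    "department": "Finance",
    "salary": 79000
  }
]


Validating 7 records:
Rules: name non-empty, age > 0, salary > 0

  Row 1 (???): empty name
  Row 2 (Frank Wilson): negative age: -7
  Row 3 (Karl Harris): OK
  Row 4 (Carol Moore): OK
  Row 5 (???): empty name
  Row 6 (Dave Davis): OK
  Row 7 (Noah White): negative age: -5

Total errors: 4

4 errors


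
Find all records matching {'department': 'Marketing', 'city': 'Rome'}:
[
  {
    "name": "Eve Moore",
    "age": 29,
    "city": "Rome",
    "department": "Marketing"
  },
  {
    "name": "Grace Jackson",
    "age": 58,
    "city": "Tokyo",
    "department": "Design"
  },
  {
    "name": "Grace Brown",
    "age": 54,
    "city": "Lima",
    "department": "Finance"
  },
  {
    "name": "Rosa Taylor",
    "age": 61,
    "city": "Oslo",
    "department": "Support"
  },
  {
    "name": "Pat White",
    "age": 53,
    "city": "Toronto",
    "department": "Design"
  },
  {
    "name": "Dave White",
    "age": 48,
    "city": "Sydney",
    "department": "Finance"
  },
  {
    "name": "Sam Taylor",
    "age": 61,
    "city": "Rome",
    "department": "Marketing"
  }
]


Search criteria: {'department': 'Marketing', 'city': 'Rome'}

Checking 7 records:
  Eve Moore: {department: Marketing, city: Rome} <-- MATCH
  Grace Jackson: {department: Design, city: Tokyo}
  Grace Brown: {department: Finance, city: Lima}
  Rosa Taylor: {department: Support, city: Oslo}
  Pat White: {department: Design, city: Toronto}
  Dave White: {department: Finance, city: Sydney}
  Sam Taylor: {department: Marketing, city: Rome} <-- MATCH

Matches: ["Eve Moore", "Sam Taylor"]

["Eve Moore", "Sam Taylor"]


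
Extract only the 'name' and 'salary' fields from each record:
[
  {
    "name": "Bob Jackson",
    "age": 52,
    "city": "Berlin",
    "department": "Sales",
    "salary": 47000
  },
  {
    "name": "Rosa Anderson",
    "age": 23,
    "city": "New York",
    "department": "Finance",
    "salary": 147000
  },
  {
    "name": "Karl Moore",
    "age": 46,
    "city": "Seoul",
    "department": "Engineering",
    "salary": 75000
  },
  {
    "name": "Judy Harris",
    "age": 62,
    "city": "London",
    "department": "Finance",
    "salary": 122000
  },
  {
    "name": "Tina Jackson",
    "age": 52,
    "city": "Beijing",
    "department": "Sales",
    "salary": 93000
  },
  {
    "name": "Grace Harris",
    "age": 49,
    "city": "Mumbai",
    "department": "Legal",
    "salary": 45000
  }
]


Original: 6 records with fields: name, age, city, department, salary
Keep: ['name', 'salary']
Drop: ['age', 'city', 'department']
Result: 6 records, 2 fields each

[
  {
    "name": "Bob Jackson",
    "salary": 47000
  },
  {
    "name": "Rosa Anderson",
    "salary": 147000
  },
  {
    "name": "Karl Moore",
    "salary": 75000
  },
  {
    "name": "Judy Harris",
    "salary": 122000
  },
  {
    "name": "Tina Jackson",
    "salary": 93000
  },
  {
    "name": "Grace Harris",
    "salary": 45000
  }
]


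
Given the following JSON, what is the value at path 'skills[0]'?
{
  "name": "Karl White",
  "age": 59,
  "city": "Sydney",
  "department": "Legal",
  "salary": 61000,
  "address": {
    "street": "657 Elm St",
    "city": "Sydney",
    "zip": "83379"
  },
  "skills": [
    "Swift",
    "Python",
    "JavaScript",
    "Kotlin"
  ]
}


Query: skills[0]
Path: skills -> first element
Value: Swift

Swift


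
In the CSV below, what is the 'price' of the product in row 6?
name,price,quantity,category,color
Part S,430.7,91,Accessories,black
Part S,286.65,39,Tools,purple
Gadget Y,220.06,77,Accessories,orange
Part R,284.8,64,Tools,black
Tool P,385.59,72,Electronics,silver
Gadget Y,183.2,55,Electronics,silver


Query: Row 6 ('Gadget Y'), column 'price'
Value: 183.2

183.2


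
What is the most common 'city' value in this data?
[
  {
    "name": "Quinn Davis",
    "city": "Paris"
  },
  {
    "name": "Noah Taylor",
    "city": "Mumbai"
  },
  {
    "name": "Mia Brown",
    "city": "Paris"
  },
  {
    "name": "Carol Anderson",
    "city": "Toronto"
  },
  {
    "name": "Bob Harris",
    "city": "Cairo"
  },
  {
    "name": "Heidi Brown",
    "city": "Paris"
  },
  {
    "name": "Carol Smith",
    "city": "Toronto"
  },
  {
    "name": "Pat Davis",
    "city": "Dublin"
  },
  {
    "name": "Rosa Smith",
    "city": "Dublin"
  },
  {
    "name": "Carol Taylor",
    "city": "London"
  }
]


Counting 'city' values across 10 records:

  Paris: 3 ###
  Toronto: 2 ##
  Dublin: 2 ##
  Mumbai: 1 #
  Cairo: 1 #
  London: 1 #

Most common: Paris (3 times)

Paris (3 times)


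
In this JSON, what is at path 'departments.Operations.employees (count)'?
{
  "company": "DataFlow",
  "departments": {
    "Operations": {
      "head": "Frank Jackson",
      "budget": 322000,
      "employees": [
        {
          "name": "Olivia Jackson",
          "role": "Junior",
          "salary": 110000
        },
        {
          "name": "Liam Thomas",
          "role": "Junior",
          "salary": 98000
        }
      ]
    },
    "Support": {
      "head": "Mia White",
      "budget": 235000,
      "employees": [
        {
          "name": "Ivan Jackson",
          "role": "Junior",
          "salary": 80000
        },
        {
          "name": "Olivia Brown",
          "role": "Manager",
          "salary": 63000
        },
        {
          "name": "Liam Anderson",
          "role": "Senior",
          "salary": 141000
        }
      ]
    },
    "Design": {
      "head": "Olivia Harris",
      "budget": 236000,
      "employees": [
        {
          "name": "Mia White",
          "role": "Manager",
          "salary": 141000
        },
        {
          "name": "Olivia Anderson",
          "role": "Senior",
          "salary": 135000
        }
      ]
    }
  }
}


Path: departments.Operations.employees (count)

Navigate:
  -> departments
  -> Operations
  -> employees (array, length 2)

2


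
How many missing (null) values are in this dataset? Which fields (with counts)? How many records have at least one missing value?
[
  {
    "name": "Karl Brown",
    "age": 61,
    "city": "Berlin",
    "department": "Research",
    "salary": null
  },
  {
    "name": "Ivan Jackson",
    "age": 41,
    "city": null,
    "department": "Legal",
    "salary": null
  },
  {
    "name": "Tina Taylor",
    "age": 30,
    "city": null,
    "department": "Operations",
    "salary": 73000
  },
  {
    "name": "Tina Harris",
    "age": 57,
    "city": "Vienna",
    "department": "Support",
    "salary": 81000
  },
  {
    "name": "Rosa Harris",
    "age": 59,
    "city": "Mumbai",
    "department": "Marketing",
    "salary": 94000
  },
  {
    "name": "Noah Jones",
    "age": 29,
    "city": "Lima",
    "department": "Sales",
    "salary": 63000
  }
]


Checking for missing (null) values in 6 records:

  Karl Brown: salary
  Ivan Jackson: city, salary
  Tina Taylor: city
  Tina Harris: complete
  Rosa Harris: complete
  Noah Jones: complete

Per field:
  name: 0 missing
  age: 0 missing
  city: 2 missing
  department: 0 missing
  salary: 2 missing

Total missing values: 4
Records with any missing: 3

4 missing values (city: 2, salary: 2); 3 incomplete records


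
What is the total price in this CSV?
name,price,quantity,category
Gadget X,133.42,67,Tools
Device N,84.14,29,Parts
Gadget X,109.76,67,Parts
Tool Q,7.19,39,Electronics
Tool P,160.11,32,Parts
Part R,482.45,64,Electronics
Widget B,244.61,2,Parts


Computing total price:
Values: [133.42, 84.14, 109.76, 7.19, 160.11, 482.45, 244.61]
Sum = 1221.68

1221.68


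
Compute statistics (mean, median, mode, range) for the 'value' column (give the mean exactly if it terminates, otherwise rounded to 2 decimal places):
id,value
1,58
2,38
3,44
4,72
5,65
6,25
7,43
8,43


Data: [58, 38, 44, 72, 65, 25, 43, 43]
Count: 8
Sum: 388
Mean: 388/8 = 48.5
Sorted: [25, 38, 43, 43, 44, 58, 65, 72]
Median: 43.5
Mode: 43 (2 times)
Range: 72 - 25 = 47
Min: 25, Max: 72

mean=48.5, median=43.5, mode=43, range=47


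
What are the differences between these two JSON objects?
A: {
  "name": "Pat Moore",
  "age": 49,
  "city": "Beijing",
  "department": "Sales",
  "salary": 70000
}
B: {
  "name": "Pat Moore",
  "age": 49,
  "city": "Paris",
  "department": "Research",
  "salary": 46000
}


Comparing each field (in key order):
  name: same
  age: same
  city: DIFFERENT
  department: DIFFERENT
  salary: DIFFERENT
Differences:
  city: Beijing -> Paris
  department: Sales -> Research
  salary: 70000 -> 46000

3 field(s) changed

3 changes: city, department, salary


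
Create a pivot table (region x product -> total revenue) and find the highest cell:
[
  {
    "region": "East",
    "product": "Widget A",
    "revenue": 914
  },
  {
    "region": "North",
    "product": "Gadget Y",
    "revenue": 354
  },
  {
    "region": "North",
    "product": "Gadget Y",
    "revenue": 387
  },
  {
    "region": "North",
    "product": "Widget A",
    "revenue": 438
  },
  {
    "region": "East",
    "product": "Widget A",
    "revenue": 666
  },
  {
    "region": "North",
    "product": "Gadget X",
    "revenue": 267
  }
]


Pivot: region (rows) x product (columns) -> total revenue

     Gadget X      Gadget Y      Widget A    
East             0             0          1580  
North          267           741           438  

Highest: East / Widget A = $1580

East / Widget A = $1580


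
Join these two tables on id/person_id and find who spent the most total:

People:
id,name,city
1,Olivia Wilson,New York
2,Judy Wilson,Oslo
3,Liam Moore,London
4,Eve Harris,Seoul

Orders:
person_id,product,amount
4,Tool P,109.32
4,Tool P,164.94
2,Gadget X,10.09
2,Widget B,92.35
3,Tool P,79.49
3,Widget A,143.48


Join on: people.id = orders.person_id

Joined rows:
  Eve Harris (Seoul) bought Tool P for $109.32
  Eve Harris (Seoul) bought Tool P for $164.94
  Judy Wilson (Oslo) bought Gadget X for $10.09
  Judy Wilson (Oslo) bought Widget B for $92.35
  Liam Moore (London) bought Tool P for $79.49
  Liam Moore (London) bought Widget A for $143.48

Total per person:
  Eve Harris: $274.26
  Liam Moore: $222.97
  Judy Wilson: $102.44

Top spender: Eve Harris ($274.26)

Eve Harris ($274.26)


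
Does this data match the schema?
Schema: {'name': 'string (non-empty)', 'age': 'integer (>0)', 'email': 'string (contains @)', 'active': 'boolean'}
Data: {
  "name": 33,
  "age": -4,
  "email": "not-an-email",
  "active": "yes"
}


Validating each field against schema:
  name: FAIL (33 is not a string)
  age: FAIL (-4 is not > 0)
  email: FAIL ("not-an-email" does not contain @)
  active: FAIL ("yes" is not a boolean)

Result: INVALID (4 errors: name, age, email, active)

INVALID (4 errors: name, age, email, active)


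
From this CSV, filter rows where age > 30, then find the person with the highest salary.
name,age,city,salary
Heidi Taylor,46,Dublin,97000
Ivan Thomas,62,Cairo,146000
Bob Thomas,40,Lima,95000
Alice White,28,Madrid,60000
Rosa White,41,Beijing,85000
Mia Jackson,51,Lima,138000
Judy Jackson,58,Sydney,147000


Filter: age > 30
Sort by: salary (descending)

Filtered records (6):
  Judy Jackson, age 58, salary $147000
  Ivan Thomas, age 62, salary $146000
  Mia Jackson, age 51, salary $138000
  Heidi Taylor, age 46, salary $97000
  Bob Thomas, age 40, salary $95000
  Rosa White, age 41, salary $85000

Highest salary: Judy Jackson ($147000)

Judy Jackson


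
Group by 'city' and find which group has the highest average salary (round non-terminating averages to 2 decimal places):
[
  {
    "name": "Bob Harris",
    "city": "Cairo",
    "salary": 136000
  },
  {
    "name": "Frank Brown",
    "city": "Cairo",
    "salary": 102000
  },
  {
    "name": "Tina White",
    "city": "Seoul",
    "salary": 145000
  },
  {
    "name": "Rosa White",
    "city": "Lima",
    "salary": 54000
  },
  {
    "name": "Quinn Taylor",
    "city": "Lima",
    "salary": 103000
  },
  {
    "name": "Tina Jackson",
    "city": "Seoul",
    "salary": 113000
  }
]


Group by: city

Groups:
  Cairo: 2 people, avg salary = 238000/2 = $119000
  Lima: 2 people, avg salary = 157000/2 = $78500
  Seoul: 2 people, avg salary = 258000/2 = $129000

Highest average salary: Seoul ($129000)

Seoul ($129000)


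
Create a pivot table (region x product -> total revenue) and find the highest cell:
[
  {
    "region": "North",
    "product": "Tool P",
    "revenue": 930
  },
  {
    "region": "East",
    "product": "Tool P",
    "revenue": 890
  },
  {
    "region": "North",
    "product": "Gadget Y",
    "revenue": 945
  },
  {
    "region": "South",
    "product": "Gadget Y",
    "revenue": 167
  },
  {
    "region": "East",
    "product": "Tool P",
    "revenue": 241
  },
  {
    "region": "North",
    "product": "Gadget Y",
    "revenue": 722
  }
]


Pivot: region (rows) x product (columns) -> total revenue

     Gadget Y      Tool P      
East             0          1131  
North         1667           930  
South          167             0  

Highest: North / Gadget Y = $1667

North / Gadget Y = $1667


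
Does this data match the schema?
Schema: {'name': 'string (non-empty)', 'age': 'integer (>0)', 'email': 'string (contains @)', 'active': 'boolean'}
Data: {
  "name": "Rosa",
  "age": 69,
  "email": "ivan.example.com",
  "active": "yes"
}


Validating each field against schema:
  name: OK (non-empty string)
  age: OK (positive integer)
  email: FAIL ("ivan.example.com" does not contain @)
  active: FAIL ("yes" is not a boolean)

Result: INVALID (2 errors: email, active)

INVALID (2 errors: email, active)


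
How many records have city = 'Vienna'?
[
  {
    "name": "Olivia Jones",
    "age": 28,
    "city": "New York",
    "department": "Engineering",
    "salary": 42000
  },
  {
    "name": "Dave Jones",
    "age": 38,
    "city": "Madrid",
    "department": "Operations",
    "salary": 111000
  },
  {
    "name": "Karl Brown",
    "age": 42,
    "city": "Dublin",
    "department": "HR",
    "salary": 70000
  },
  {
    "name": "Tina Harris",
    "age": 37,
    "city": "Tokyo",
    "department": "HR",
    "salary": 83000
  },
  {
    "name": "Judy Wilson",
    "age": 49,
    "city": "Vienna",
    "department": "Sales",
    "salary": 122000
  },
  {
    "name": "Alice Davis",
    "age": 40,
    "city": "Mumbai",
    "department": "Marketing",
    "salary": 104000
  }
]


Data: 6 records
Condition: city = 'Vienna'

Checking each record:
  Olivia Jones: New York
  Dave Jones: Madrid
  Karl Brown: Dublin
  Tina Harris: Tokyo
  Judy Wilson: Vienna MATCH
  Alice Davis: Mumbai

Count: 1

1


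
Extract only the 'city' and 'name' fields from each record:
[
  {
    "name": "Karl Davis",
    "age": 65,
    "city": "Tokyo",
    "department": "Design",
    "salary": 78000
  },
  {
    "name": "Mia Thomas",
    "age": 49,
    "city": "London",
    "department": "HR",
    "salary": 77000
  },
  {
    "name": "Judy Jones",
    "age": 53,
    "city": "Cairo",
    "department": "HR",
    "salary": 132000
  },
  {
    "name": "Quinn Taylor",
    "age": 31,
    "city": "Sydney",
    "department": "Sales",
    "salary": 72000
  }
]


Original: 4 records with fields: name, age, city, department, salary
Keep: ['city', 'name']
Drop: ['age', 'department', 'salary']
Result: 4 records, 2 fields each

[
  {
    "city": "Tokyo",
    "name": "Karl Davis"
  },
  {
    "city": "London",
    "name": "Mia Thomas"
  },
  {
    "city": "Cairo",
    "name": "Judy Jones"
  },
  {
    "city": "Sydney",
    "name": "Quinn Taylor"
  }
]


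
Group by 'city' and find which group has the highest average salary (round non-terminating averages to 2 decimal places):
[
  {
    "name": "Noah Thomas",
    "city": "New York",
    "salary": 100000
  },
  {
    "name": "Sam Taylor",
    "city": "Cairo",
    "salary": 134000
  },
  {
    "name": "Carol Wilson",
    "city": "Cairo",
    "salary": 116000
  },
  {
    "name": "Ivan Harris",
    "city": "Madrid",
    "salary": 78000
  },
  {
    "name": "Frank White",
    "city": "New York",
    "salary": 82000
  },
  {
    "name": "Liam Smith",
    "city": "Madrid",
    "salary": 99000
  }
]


Group by: city

Groups:
  Cairo: 2 people, avg salary = 250000/2 = $125000
  Madrid: 2 people, avg salary = 177000/2 = $88500
  New York: 2 people, avg salary = 182000/2 = $91000

Highest average salary: Cairo ($125000)

Cairo ($125000)


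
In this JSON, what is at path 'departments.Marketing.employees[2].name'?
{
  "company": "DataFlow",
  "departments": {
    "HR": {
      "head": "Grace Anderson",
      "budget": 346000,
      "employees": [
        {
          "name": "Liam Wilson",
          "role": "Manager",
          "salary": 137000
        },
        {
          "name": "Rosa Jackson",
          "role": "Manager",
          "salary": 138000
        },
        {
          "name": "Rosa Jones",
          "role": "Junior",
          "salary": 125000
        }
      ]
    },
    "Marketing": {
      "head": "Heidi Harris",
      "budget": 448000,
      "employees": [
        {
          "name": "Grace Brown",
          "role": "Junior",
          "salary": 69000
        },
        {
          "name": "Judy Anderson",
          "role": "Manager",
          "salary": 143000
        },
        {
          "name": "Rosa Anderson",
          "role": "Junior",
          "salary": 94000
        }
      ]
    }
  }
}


Path: departments.Marketing.employees[2].name

Navigate:
  -> departments
  -> Marketing
  -> employees[2].name = 'Rosa Anderson'

Rosa Anderson


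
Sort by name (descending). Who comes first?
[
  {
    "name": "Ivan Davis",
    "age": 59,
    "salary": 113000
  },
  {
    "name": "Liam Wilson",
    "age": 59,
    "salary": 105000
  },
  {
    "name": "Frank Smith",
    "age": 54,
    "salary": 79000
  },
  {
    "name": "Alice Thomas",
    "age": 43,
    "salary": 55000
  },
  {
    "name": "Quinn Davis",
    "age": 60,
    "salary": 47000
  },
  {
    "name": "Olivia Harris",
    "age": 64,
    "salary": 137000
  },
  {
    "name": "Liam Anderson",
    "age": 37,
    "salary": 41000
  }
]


Sort by: name (descending)

Sorted order:
  1. Quinn Davis (name = Quinn Davis)
  2. Olivia Harris (name = Olivia Harris)
  3. Liam Wilson (name = Liam Wilson)
  4. Liam Anderson (name = Liam Anderson)
  5. Ivan Davis (name = Ivan Davis)
  6. Frank Smith (name = Frank Smith)
  7. Alice Thomas (name = Alice Thomas)

First: Quinn Davis

Quinn Davis


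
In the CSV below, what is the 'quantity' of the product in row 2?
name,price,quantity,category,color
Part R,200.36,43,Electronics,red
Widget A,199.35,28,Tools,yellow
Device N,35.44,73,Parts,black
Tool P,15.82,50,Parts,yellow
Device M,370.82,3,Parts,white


Query: Row 2 ('Widget A'), column 'quantity'
Value: 28

28


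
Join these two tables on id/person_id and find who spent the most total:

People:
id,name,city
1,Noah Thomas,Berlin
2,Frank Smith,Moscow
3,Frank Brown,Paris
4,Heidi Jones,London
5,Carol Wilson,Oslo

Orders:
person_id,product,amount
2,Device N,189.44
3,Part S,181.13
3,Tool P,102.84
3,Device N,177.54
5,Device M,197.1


Join on: people.id = orders.person_id

Joined rows:
  Frank Smith (Moscow) bought Device N for $189.44
  Frank Brown (Paris) bought Part S for $181.13
  Frank Brown (Paris) bought Tool P for $102.84
  Frank Brown (Paris) bought Device N for $177.54
  Carol Wilson (Oslo) bought Device M for $197.1

Total per person:
  Frank Brown: $461.51
  Carol Wilson: $197.10
  Frank Smith: $189.44

Top spender: Frank Brown ($461.51)

Frank Brown ($461.51)


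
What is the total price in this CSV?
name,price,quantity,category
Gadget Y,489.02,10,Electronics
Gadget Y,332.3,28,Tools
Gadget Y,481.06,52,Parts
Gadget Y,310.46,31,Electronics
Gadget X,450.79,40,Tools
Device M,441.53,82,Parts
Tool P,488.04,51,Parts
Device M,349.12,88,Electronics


Computing total price:
Values: [489.02, 332.3, 481.06, 310.46, 450.79, 441.53, 488.04, 349.12]
Sum = 3342.32

3342.32


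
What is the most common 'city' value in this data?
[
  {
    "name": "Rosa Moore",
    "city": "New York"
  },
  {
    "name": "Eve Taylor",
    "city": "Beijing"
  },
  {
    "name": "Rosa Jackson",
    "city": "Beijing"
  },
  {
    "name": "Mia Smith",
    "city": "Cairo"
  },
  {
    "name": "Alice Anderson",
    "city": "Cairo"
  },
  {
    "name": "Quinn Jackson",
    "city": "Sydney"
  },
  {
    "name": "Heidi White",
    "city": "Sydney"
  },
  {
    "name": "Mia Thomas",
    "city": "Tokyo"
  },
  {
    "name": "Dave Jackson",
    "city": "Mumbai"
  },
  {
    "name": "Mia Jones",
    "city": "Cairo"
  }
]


Counting 'city' values across 10 records:

  Cairo: 3 ###
  Beijing: 2 ##
  Sydney: 2 ##
  New York: 1 #
  Tokyo: 1 #
  Mumbai: 1 #

Most common: Cairo (3 times)

Cairo (3 times)


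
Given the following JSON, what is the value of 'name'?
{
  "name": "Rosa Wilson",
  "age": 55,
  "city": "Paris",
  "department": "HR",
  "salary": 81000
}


Looking up field 'name'
Value: Rosa Wilson

Rosa Wilson


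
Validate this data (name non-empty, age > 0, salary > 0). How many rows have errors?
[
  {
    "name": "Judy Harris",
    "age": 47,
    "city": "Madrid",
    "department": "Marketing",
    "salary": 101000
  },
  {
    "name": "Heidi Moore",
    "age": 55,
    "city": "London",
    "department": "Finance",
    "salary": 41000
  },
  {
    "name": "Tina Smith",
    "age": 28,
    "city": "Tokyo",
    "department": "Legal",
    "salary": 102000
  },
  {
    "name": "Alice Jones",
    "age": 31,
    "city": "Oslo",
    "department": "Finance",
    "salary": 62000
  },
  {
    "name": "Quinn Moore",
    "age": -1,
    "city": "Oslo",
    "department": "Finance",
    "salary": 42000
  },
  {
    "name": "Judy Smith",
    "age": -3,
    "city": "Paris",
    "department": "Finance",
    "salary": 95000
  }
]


Validating 6 records:
Rules: name non-empty, age > 0, salary > 0

  Row 1 (Judy Harris): OK
  Row 2 (Heidi Moore): OK
  Row 3 (Tina Smith): OK
  Row 4 (Alice Jones): OK
  Row 5 (Quinn Moore): negative age: -1
  Row 6 (Judy Smith): negative age: -3

Total errors: 2

2 errors


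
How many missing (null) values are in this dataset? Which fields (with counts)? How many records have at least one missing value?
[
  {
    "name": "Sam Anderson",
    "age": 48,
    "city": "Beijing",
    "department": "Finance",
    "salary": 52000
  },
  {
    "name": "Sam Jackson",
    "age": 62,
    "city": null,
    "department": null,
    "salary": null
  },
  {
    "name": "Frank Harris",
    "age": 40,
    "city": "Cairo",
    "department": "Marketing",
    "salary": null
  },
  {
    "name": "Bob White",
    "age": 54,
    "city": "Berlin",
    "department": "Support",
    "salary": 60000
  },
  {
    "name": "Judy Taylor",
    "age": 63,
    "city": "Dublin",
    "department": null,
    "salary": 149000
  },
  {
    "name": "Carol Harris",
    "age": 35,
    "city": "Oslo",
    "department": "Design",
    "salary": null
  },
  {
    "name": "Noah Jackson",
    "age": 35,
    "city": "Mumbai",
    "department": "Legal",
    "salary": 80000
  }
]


Checking for missing (null) values in 7 records:

  Sam Anderson: complete
  Sam Jackson: city, department, salary
  Frank Harris: salary
  Bob White: complete
  Judy Taylor: department
  Carol Harris: salary
  Noah Jackson: complete

Per field:
  name: 0 missing
  age: 0 missing
  city: 1 missing
  department: 2 missing
  salary: 3 missing

Total missing values: 6
Records with any missing: 4

6 missing values (city: 1, department: 2, salary: 3); 4 incomplete records


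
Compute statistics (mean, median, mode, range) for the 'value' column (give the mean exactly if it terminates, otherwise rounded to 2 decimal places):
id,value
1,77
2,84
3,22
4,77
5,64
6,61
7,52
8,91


Data: [77, 84, 22, 77, 64, 61, 52, 91]
Count: 8
Sum: 528
Mean: 528/8 = 66
Sorted: [22, 52, 61, 64, 77, 77, 84, 91]
Median: 70.5
Mode: 77 (2 times)
Range: 91 - 22 = 69
Min: 22, Max: 91

mean=66, median=70.5, mode=77, range=69


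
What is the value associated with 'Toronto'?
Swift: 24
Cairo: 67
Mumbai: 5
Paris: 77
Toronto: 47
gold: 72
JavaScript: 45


Looking up key 'Toronto'
Value: 47

47


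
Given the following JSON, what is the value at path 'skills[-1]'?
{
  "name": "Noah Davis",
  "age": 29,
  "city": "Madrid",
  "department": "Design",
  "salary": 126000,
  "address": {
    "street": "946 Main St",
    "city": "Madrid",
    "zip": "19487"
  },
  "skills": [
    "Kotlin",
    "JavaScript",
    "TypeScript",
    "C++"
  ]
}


Query: skills[-1]
Path: skills -> last element
Value: C++

C++


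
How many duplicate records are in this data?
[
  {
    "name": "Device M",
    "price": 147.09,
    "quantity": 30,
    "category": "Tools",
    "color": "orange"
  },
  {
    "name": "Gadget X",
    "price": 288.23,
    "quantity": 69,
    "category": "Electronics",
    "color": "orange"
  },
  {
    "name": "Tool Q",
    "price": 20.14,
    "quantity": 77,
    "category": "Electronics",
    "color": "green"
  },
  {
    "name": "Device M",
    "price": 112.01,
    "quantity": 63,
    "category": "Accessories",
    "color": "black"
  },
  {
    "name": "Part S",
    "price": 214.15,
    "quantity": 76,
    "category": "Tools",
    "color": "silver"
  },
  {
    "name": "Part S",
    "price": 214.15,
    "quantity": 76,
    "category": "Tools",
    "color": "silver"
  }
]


Checking 6 records for duplicates:

  Row 1: Device M ($147.09, qty 30)
  Row 2: Gadget X ($288.23, qty 69)
  Row 3: Tool Q ($20.14, qty 77)
  Row 4: Device M ($112.01, qty 63)
  Row 5: Part S ($214.15, qty 76)
  Row 6: Part S ($214.15, qty 76) <-- DUPLICATE

Duplicates found: 1
Unique records: 5

1 duplicates, 5 unique


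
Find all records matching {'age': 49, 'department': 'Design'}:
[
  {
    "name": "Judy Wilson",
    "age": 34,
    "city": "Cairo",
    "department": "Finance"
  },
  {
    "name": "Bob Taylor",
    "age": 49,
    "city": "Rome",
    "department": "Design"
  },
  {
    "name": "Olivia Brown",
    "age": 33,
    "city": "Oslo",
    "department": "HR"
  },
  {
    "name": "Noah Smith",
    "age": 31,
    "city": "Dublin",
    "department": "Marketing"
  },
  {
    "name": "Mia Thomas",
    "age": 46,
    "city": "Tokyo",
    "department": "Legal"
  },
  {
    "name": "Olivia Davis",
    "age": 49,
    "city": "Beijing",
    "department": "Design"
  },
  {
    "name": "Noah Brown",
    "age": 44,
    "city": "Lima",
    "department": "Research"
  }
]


Search criteria: {'age': 49, 'department': 'Design'}

Checking 7 records:
  Judy Wilson: {age: 34, department: Finance}
  Bob Taylor: {age: 49, department: Design} <-- MATCH
  Olivia Brown: {age: 33, department: HR}
  Noah Smith: {age: 31, department: Marketing}
  Mia Thomas: {age: 46, department: Legal}
  Olivia Davis: {age: 49, department: Design} <-- MATCH
  Noah Brown: {age: 44, department: Research}

Matches: ["Bob Taylor", "Olivia Davis"]

["Bob Taylor", "Olivia Davis"]


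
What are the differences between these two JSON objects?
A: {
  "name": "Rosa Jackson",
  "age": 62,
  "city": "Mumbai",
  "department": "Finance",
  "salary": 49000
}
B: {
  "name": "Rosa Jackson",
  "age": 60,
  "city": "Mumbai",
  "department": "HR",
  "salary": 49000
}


Comparing each field (in key order):
  name: same
  age: DIFFERENT
  city: same
  department: DIFFERENT
  salary: same
Differences:
  age: 62 -> 60
  department: Finance -> HR

2 field(s) changed

2 changes: age, department


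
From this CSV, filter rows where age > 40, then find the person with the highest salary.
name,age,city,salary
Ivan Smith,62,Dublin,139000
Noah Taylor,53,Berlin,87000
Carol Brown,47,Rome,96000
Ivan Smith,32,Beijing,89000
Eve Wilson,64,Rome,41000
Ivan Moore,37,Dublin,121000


Filter: age > 40
Sort by: salary (descending)

Filtered records (4):
  Ivan Smith, age 62, salary $139000
  Carol Brown, age 47, salary $96000
  Noah Taylor, age 53, salary $87000
  Eve Wilson, age 64, salary $41000

Highest salary: Ivan Smith ($139000)

Ivan Smith


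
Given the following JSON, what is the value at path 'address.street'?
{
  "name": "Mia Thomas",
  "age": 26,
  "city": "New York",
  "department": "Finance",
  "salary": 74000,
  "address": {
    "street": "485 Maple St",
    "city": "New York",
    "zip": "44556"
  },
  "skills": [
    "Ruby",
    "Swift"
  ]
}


Query: address.street
Path: address -> street
Value: 485 Maple St

485 Maple St


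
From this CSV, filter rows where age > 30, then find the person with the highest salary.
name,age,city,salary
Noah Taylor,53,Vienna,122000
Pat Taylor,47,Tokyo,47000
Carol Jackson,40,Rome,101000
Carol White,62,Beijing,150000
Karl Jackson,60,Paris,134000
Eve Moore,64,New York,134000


Filter: age > 30
Sort by: salary (descending)

Filtered records (6):
  Carol White, age 62, salary $150000
  Karl Jackson, age 60, salary $134000
  Eve Moore, age 64, salary $134000
  Noah Taylor, age 53, salary $122000
  Carol Jackson, age 40, salary $101000
  Pat Taylor, age 47, salary $47000

Highest salary: Carol White ($150000)

Carol White


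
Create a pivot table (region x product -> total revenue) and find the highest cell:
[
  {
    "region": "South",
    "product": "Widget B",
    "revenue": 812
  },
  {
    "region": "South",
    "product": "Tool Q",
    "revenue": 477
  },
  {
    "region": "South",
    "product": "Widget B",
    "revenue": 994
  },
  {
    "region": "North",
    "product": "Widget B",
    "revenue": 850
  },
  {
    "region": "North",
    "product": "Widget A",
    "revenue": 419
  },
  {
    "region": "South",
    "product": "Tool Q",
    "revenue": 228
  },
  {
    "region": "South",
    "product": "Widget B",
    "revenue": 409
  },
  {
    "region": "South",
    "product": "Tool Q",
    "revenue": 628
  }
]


Pivot: region (rows) x product (columns) -> total revenue

     Tool Q        Widget A      Widget B    
North            0           419           850  
South         1333             0          2215  

Highest: South / Widget B = $2215

South / Widget B = $2215


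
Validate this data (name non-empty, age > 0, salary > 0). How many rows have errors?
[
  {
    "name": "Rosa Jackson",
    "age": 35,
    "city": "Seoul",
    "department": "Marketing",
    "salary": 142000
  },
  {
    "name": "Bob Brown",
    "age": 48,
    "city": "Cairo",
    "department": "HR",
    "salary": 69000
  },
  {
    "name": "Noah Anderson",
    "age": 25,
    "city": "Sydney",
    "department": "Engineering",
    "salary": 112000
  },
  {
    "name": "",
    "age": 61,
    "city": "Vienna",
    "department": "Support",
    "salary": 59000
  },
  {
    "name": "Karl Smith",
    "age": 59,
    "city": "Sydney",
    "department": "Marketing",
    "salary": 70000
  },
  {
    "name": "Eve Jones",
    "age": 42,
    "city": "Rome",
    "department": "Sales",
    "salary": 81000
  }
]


Validating 6 records:
Rules: name non-empty, age > 0, salary > 0

  Row 1 (Rosa Jackson): OK
  Row 2 (Bob Brown): OK
  Row 3 (Noah Anderson): OK
  Row 4 (???): empty name
  Row 5 (Karl Smith): OK
  Row 6 (Eve Jones): OK

Total errors: 1

1 errors


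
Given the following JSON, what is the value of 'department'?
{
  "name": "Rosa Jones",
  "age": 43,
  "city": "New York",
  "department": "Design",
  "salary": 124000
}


Looking up field 'department'
Value: Design

Design


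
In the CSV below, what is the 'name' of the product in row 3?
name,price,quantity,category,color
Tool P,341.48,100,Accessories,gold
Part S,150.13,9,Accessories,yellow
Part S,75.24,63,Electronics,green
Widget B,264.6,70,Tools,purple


Query: Row 3 ('Part S'), column 'name'
Value: Part S

Part S


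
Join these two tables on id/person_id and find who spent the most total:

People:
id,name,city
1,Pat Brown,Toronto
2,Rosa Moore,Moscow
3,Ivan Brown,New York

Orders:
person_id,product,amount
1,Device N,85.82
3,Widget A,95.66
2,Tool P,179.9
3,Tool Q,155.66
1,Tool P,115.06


Join on: people.id = orders.person_id

Joined rows:
  Pat Brown (Toronto) bought Device N for $85.82
  Ivan Brown (New York) bought Widget A for $95.66
  Rosa Moore (Moscow) bought Tool P for $179.9
  Ivan Brown (New York) bought Tool Q for $155.66
  Pat Brown (Toronto) bought Tool P for $115.06

Total per person:
  Ivan Brown: $251.32
  Pat Brown: $200.88
  Rosa Moore: $179.90

Top spender: Ivan Brown ($251.32)

Ivan Brown ($251.32)


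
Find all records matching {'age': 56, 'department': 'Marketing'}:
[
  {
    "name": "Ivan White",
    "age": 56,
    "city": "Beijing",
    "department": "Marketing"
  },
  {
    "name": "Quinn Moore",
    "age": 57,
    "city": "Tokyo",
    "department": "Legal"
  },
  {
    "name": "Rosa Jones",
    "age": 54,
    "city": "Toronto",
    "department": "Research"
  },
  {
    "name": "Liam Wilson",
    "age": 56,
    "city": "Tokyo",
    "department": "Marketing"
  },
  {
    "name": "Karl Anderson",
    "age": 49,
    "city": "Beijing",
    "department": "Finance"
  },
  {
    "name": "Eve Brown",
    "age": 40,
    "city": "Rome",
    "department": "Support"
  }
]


Search criteria: {'age': 56, 'department': 'Marketing'}

Checking 6 records:
  Ivan White: {age: 56, department: Marketing} <-- MATCH
  Quinn Moore: {age: 57, department: Legal}
  Rosa Jones: {age: 54, department: Research}
  Liam Wilson: {age: 56, department: Marketing} <-- MATCH
  Karl Anderson: {age: 49, department: Finance}
  Eve Brown: {age: 40, department: Support}

Matches: ["Ivan White", "Liam Wilson"]

["Ivan White", "Liam Wilson"]


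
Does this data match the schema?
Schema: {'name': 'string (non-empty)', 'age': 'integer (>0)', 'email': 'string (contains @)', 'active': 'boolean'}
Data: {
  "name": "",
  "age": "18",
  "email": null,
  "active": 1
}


Validating each field against schema:
  name: FAIL ("" is an empty string)
  age: FAIL ("18" is not an integer)
  email: FAIL (null is not a string)
  active: FAIL (1 is not a boolean)

Result: INVALID (4 errors: name, age, email, active)

INVALID (4 errors: name, age, email, active)


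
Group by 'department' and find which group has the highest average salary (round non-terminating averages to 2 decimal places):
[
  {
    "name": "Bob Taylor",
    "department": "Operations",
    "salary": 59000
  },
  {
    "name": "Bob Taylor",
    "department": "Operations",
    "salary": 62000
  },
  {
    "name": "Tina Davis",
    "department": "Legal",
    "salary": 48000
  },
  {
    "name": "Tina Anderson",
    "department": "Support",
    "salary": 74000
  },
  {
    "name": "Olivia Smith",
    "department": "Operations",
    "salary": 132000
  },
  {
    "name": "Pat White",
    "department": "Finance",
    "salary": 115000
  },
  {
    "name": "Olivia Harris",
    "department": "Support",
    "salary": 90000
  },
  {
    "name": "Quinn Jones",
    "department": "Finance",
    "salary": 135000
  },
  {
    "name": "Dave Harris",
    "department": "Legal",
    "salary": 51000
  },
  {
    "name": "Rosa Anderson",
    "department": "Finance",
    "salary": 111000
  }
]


Group by: department

Groups:
  Finance: 3 people, avg salary = 361000/3 ≈ $120333.33
  Legal: 2 people, avg salary = 99000/2 = $49500
  Operations: 3 people, avg salary = 253000/3 ≈ $84333.33
  Support: 2 people, avg salary = 164000/2 = $82000

Highest average salary: Finance (≈$120333.33)

Finance (≈$120333.33)


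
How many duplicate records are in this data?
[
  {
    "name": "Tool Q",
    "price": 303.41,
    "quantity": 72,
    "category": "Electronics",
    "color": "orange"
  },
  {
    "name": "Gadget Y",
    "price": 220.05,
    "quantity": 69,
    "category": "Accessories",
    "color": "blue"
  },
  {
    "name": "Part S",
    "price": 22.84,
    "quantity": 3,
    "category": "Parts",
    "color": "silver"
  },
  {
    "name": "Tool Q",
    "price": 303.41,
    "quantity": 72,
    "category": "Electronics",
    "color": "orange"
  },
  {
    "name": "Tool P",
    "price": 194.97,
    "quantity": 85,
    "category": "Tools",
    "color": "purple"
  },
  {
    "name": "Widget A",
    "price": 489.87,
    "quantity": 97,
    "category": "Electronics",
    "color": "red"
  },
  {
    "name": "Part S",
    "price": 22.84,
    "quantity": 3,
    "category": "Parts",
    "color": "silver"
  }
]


Checking 7 records for duplicates:

  Row 1: Tool Q ($303.41, qty 72)
  Row 2: Gadget Y ($220.05, qty 69)
  Row 3: Part S ($22.84, qty 3)
  Row 4: Tool Q ($303.41, qty 72) <-- DUPLICATE
  Row 5: Tool P ($194.97, qty 85)
  Row 6: Widget A ($489.87, qty 97)
  Row 7: Part S ($22.84, qty 3) <-- DUPLICATE

Duplicates found: 2
Unique records: 5

2 duplicates, 5 unique
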